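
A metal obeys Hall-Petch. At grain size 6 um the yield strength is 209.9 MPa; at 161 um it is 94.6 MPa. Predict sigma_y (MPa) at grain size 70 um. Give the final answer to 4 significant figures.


sigma_y = sigma0 + k / sqrt(d)
1/sqrt(d1) = 1/sqrt(6e-06) = 408.248;  1/sqrt(d2) = 78.811
k = (sigma1 - sigma2) / (1/sqrt(d1) - 1/sqrt(d2)) = (209.9 - 94.6) / (408.248 - 78.811) = 0.349991 MPa*m^0.5
sigma0 = sigma1 - k/sqrt(d1) = 209.9 - 0.349991*408.248 = 67.0169 MPa
sigma_y(d3) = 67.0169 + 0.349991 / sqrt(7e-05) = 108.8 MPa


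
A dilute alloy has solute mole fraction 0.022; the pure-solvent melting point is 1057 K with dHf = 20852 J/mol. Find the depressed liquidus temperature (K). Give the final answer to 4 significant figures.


dT = R*Tm^2*x / dHf
dT = 8.314 * 1057^2 * 0.022 / 20852
dT = 9.8002 K
T_new = 1057 - 9.8002 = 1047 K


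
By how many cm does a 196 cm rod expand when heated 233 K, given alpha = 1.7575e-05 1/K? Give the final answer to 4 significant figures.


dL = L0 * alpha * dT
dL = 196 * 1.7575e-05 * 233
dL = 0.8026 cm


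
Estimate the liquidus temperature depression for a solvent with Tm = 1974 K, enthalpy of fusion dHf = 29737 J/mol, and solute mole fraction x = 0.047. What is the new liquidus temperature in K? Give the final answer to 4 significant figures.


dT = R*Tm^2*x / dHf
dT = 8.314 * 1974^2 * 0.047 / 29737
dT = 51.2041 K
T_new = 1974 - 51.2041 = 1923 K


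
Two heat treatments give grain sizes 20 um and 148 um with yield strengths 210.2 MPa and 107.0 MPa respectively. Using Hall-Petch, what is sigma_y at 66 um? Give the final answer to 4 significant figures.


sigma_y = sigma0 + k / sqrt(d)
1/sqrt(d1) = 1/sqrt(2e-05) = 223.607;  1/sqrt(d2) = 82.1995
k = (sigma1 - sigma2) / (1/sqrt(d1) - 1/sqrt(d2)) = (210.2 - 107.0) / (223.607 - 82.1995) = 0.729807 MPa*m^0.5
sigma0 = sigma1 - k/sqrt(d1) = 210.2 - 0.729807*223.607 = 47.0103 MPa
sigma_y(d3) = 47.0103 + 0.729807 / sqrt(6.6e-05) = 136.8 MPa


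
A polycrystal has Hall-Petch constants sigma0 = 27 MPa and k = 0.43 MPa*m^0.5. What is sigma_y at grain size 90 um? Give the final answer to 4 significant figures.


sigma_y = sigma0 + k / sqrt(d)
d = 90 um = 9e-05 m
sigma_y = 27 + 0.43 / sqrt(9e-05)
sigma_y = 72.33 MPa


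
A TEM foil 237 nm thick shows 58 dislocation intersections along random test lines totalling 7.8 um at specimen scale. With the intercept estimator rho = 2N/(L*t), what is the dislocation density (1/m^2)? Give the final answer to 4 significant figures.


rho = 2N / (L * t)
L = 7.8 um = 7.8e-06 m, t = 237 nm = 2.37e-07 m
rho = 2 * 58 / (7.8e-06 * 2.37e-07)
rho = 6.275e+13 1/m^2


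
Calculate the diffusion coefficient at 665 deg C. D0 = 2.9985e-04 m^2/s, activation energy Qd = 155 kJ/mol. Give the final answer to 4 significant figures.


D = D0 * exp(-Qd / (R*T))
T = 938.15 K
D = 2.9985e-04 * exp(-155e3 / (8.314 * 938.15))
D = 7.022e-13 m^2/s


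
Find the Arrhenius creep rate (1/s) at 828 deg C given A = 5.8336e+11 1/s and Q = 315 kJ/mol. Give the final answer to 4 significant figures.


rate = A * exp(-Q / (R*T))
T = 828 + 273.15 = 1101.15 K
rate = 5.8336e+11 * exp(-315e3 / (8.314 * 1101.15))
rate = 6.651e-04 1/s


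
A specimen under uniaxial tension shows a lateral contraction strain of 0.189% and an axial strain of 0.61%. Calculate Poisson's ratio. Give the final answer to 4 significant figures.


nu = -epsilon_lat / epsilon_axial
Lateral strain is contraction (negative), so using magnitudes:
nu = 0.189 / 0.61
nu = 0.3098


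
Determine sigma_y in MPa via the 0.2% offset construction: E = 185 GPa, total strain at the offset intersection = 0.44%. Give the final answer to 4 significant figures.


Offset strain = 0.002
Elastic strain at yield = total_strain - offset = 4.4e-03 - 0.002 = 2.4e-03
sigma_y = E * elastic_strain = 185000 * 2.4e-03
sigma_y = 444 MPa


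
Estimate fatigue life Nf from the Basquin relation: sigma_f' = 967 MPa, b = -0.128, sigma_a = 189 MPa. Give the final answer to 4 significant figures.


sigma_a = sigma_f' * (2*Nf)^b
2*Nf = (sigma_a / sigma_f')^(1/b)
2*Nf = (189 / 967)^(1/-0.128)
2*Nf = 345769
Nf = 172900 cycles


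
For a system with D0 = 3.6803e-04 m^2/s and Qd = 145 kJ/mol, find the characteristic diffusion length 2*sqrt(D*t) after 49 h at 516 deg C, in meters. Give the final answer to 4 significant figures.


Step 1: D = D0 * exp(-Qd/(R*T))
T = 789.15 K
D = 3.6803e-04 * exp(-145e3 / (8.314 * 789.15)) = 9.28623e-14 m^2/s
Step 2: L = 2*sqrt(D*t)
t = 49 h = 176400 s
L = 2*sqrt(9.28623e-14 * 176400) = 2.56e-04 m


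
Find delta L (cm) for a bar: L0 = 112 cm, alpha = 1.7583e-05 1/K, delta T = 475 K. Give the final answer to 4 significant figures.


dL = L0 * alpha * dT
dL = 112 * 1.7583e-05 * 475
dL = 0.9354 cm


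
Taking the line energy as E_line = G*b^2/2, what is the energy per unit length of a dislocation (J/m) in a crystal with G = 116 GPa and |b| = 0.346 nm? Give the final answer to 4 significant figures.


E = G*b^2/2
b = 0.346 nm = 3.46e-10 m
G = 116 GPa = 1.16e+11 Pa
E = 0.5 * 1.16e+11 * (3.46e-10)^2
E = 6.944e-09 J/m


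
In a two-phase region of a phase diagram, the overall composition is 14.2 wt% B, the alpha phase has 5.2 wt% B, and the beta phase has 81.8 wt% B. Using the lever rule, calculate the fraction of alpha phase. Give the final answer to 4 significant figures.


f_alpha = (C_beta - C0) / (C_beta - C_alpha)
f_alpha = (81.8 - 14.2) / (81.8 - 5.2)
f_alpha = 0.8825


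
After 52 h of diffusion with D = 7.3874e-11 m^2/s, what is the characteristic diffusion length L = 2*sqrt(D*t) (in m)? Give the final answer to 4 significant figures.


t = 52 hr = 187200 s
Diffusion length = 2*sqrt(D*t)
= 2*sqrt(7.3874e-11 * 187200)
= 7.438e-03 m


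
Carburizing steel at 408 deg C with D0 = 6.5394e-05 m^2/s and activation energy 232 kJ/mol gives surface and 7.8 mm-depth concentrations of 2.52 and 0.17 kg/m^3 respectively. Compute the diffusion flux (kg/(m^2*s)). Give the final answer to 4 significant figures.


Step 1: D = D0 * exp(-Qd/(R*T))
T = 408 + 273.15 = 681.15 K
D = 6.5394e-05 * exp(-232e3 / (8.314 * 681.15)) = 1.05622e-22 m^2/s
Step 2: J = D * (C1 - C2) / dx
J = 1.05622e-22 * (2.52 - 0.17) / 7.8e-03
J = 3.182e-20 kg/(m^2*s)


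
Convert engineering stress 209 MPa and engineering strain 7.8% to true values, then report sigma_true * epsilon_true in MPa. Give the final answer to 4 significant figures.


sigma_true = sigma_eng * (1 + epsilon_eng)
sigma_true = 209 * (1 + 0.078) = 225.302 MPa
epsilon_true = ln(1 + epsilon_eng)
epsilon_true = ln(1 + 0.078) = 0.0751075
sigma_true * epsilon_true = 225.302 * 0.0751075 = 16.92 MPa


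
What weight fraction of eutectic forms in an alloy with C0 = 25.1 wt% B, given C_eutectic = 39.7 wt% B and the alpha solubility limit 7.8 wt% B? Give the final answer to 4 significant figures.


f_primary = (C_e - C0) / (C_e - C_alpha_max)
f_primary = (39.7 - 25.1) / (39.7 - 7.8)
f_primary = 0.45768
f_eutectic = 1 - 0.45768 = 0.5423


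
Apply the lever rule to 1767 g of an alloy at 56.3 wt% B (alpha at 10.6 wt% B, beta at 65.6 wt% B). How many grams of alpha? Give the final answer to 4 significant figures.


f_alpha = (C_beta - C0) / (C_beta - C_alpha)
f_alpha = (65.6 - 56.3) / (65.6 - 10.6) = 0.169091
m_alpha = f_alpha * m_total = 0.169091 * 1767 = 298.8 g


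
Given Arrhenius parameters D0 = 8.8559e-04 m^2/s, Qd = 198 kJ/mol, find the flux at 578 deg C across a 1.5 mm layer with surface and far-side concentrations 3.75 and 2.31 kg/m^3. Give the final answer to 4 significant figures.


Step 1: D = D0 * exp(-Qd/(R*T))
T = 578 + 273.15 = 851.15 K
D = 8.8559e-04 * exp(-198e3 / (8.314 * 851.15)) = 6.24648e-16 m^2/s
Step 2: J = D * (C1 - C2) / dx
J = 6.24648e-16 * (3.75 - 2.31) / 1.5e-03
J = 5.997e-13 kg/(m^2*s)


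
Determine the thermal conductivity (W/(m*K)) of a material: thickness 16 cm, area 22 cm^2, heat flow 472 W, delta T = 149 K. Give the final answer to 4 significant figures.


k = Q*L / (A*dT)
L = 0.16 m, A = 2.2e-03 m^2
k = 472 * 0.16 / (2.2e-03 * 149)
k = 230.4 W/(m*K)


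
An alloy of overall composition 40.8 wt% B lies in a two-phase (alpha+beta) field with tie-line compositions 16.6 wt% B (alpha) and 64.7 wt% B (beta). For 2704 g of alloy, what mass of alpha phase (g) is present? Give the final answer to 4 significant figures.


f_alpha = (C_beta - C0) / (C_beta - C_alpha)
f_alpha = (64.7 - 40.8) / (64.7 - 16.6) = 0.496881
m_alpha = f_alpha * m_total = 0.496881 * 2704 = 1344 g


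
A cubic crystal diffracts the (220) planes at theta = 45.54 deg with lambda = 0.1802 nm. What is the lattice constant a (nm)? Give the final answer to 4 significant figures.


d = lambda / (2*sin(theta))
d = 0.1802 / (2*sin(45.54 deg))
d = 0.126237 nm
a = d * sqrt(h^2+k^2+l^2) = 0.126237 * sqrt(8)
a = 0.3571 nm


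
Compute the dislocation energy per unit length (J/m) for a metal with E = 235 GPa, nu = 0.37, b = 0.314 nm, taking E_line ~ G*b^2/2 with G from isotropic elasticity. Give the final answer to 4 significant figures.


Step 1: G = E / (2*(1+nu))
G = 235 / (2*(1+0.37)) = 85.7664 GPa = 8.57664e+10 Pa
Step 2: E_line = G*b^2/2
b = 0.314 nm = 3.14e-10 m
E_line = 0.5 * 8.57664e+10 * (3.14e-10)^2 = 4.228e-09 J/m


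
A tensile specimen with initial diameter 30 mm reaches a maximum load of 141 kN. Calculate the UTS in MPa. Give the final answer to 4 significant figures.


A0 = pi*(d/2)^2 = pi*(30/2)^2 = 706.858 mm^2
UTS = F_max / A0 = 141*1000 / 706.858
UTS = 199.5 MPa


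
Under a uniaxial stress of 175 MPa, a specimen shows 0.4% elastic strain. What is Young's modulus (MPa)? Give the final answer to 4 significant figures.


E = sigma / epsilon
epsilon = 0.4% = 4e-03
E = 175 / 4e-03
E = 43750 MPa


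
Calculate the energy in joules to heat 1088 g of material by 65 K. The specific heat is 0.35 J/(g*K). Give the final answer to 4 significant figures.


Q = m * cp * dT
Q = 1088 * 0.35 * 65
Q = 24750 J


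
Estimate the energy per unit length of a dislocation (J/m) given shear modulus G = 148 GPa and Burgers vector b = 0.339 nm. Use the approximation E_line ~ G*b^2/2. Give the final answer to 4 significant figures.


E = G*b^2/2
b = 0.339 nm = 3.39e-10 m
G = 148 GPa = 1.48e+11 Pa
E = 0.5 * 1.48e+11 * (3.39e-10)^2
E = 8.504e-09 J/m


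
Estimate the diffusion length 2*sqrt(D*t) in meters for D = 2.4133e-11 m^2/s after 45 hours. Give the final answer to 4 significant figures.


t = 45 hr = 162000 s
Diffusion length = 2*sqrt(D*t)
= 2*sqrt(2.4133e-11 * 162000)
= 3.955e-03 m


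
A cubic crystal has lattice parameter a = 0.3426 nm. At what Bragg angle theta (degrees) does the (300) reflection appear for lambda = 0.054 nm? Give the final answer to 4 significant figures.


d = a / sqrt(h^2+k^2+l^2)
d = 0.3426 / sqrt(9) = 0.1142 nm
lambda = 2*d*sin(theta)  =>  sin(theta) = lambda / (2*d)
sin(theta) = 0.054 / (2 * 0.1142) = 0.236427
theta = 13.68 deg


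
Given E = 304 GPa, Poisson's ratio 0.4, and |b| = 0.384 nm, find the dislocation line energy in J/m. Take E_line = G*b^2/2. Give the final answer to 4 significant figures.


Step 1: G = E / (2*(1+nu))
G = 304 / (2*(1+0.4)) = 108.571 GPa = 1.08571e+11 Pa
Step 2: E_line = G*b^2/2
b = 0.384 nm = 3.84e-10 m
E_line = 0.5 * 1.08571e+11 * (3.84e-10)^2 = 8.005e-09 J/m


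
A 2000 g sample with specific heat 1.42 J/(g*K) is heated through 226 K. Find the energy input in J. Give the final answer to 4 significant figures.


Q = m * cp * dT
Q = 2000 * 1.42 * 226
Q = 641800 J


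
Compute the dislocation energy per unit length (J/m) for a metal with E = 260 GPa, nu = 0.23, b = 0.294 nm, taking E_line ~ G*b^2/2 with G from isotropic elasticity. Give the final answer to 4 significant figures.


Step 1: G = E / (2*(1+nu))
G = 260 / (2*(1+0.23)) = 105.691 GPa = 1.05691e+11 Pa
Step 2: E_line = G*b^2/2
b = 0.294 nm = 2.94e-10 m
E_line = 0.5 * 1.05691e+11 * (2.94e-10)^2 = 4.568e-09 J/m


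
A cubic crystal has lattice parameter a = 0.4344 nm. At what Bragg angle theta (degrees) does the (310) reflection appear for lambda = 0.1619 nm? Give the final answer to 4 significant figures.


d = a / sqrt(h^2+k^2+l^2)
d = 0.4344 / sqrt(10) = 0.137369 nm
lambda = 2*d*sin(theta)  =>  sin(theta) = lambda / (2*d)
sin(theta) = 0.1619 / (2 * 0.137369) = 0.589287
theta = 36.11 deg


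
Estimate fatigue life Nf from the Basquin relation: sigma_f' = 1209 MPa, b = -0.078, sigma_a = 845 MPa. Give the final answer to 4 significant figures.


sigma_a = sigma_f' * (2*Nf)^b
2*Nf = (sigma_a / sigma_f')^(1/b)
2*Nf = (845 / 1209)^(1/-0.078)
2*Nf = 98.7375
Nf = 49.37 cycles


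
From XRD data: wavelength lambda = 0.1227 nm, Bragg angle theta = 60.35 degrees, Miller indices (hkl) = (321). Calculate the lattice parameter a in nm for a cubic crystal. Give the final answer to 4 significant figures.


d = lambda / (2*sin(theta))
d = 0.1227 / (2*sin(60.35 deg))
d = 0.0705932 nm
a = d * sqrt(h^2+k^2+l^2) = 0.0705932 * sqrt(14)
a = 0.2641 nm


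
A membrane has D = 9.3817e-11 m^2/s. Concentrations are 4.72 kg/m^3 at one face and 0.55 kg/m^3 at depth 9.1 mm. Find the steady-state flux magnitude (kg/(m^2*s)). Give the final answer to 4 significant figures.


J = -D * (dC/dx) = D * (C1 - C2) / dx
J = 9.3817e-11 * (4.72 - 0.55) / 9.1e-03
J = 4.299e-08 kg/(m^2*s)


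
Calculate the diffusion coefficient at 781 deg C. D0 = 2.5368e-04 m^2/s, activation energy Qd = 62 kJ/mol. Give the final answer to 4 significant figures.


D = D0 * exp(-Qd / (R*T))
T = 1054.15 K
D = 2.5368e-04 * exp(-62e3 / (8.314 * 1054.15))
D = 2.148e-07 m^2/s


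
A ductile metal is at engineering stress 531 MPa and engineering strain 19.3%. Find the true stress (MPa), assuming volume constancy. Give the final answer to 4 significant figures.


sigma_true = sigma_eng * (1 + epsilon_eng)
sigma_true = 531 * (1 + 0.193)
sigma_true = 633.5 MPa


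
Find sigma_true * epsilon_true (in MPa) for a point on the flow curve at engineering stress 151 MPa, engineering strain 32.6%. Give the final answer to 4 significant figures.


sigma_true = sigma_eng * (1 + epsilon_eng)
sigma_true = 151 * (1 + 0.326) = 200.226 MPa
epsilon_true = ln(1 + epsilon_eng)
epsilon_true = ln(1 + 0.326) = 0.282167
sigma_true * epsilon_true = 200.226 * 0.282167 = 56.5 MPa


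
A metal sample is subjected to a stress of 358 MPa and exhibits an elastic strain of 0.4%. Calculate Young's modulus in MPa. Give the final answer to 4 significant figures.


E = sigma / epsilon
epsilon = 0.4% = 4e-03
E = 358 / 4e-03
E = 89500 MPa


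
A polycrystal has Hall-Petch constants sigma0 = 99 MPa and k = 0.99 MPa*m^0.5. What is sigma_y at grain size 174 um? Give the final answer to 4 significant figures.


sigma_y = sigma0 + k / sqrt(d)
d = 174 um = 1.74e-04 m
sigma_y = 99 + 0.99 / sqrt(1.74e-04)
sigma_y = 174.1 MPa


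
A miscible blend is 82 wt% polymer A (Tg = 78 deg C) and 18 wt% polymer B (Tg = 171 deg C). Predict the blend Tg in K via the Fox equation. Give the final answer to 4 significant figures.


1/Tg = w1/Tg1 + w2/Tg2 (in Kelvin)
Tg1 = 351.15 K, Tg2 = 444.15 K
1/Tg = 0.82/351.15 + 0.18/444.15
Tg = 364.9 K


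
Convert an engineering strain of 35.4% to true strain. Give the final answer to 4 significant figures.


epsilon_true = ln(1 + epsilon_eng)
epsilon_true = ln(1 + 0.354)
epsilon_true = 0.3031


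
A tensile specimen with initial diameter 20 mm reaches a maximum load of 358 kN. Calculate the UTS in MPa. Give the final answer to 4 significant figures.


A0 = pi*(d/2)^2 = pi*(20/2)^2 = 314.159 mm^2
UTS = F_max / A0 = 358*1000 / 314.159
UTS = 1140 MPa


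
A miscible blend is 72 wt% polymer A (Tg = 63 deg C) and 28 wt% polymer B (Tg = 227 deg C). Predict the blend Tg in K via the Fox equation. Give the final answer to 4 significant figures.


1/Tg = w1/Tg1 + w2/Tg2 (in Kelvin)
Tg1 = 336.15 K, Tg2 = 500.15 K
1/Tg = 0.72/336.15 + 0.28/500.15
Tg = 370.1 K


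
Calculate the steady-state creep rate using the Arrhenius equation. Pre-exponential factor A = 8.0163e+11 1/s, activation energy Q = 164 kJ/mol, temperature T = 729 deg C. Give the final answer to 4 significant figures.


rate = A * exp(-Q / (R*T))
T = 729 + 273.15 = 1002.15 K
rate = 8.0163e+11 * exp(-164e3 / (8.314 * 1002.15))
rate = 2268 1/s


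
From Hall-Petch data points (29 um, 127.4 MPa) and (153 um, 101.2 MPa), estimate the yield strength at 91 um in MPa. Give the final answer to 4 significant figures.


sigma_y = sigma0 + k / sqrt(d)
1/sqrt(d1) = 1/sqrt(2.9e-05) = 185.695;  1/sqrt(d2) = 80.8452
k = (sigma1 - sigma2) / (1/sqrt(d1) - 1/sqrt(d2)) = (127.4 - 101.2) / (185.695 - 80.8452) = 0.24988 MPa*m^0.5
sigma0 = sigma1 - k/sqrt(d1) = 127.4 - 0.24988*185.695 = 80.9984 MPa
sigma_y(d3) = 80.9984 + 0.24988 / sqrt(9.1e-05) = 107.2 MPa


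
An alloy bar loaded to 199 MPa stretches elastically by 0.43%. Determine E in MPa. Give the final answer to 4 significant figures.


E = sigma / epsilon
epsilon = 0.43% = 4.3e-03
E = 199 / 4.3e-03
E = 46280 MPa


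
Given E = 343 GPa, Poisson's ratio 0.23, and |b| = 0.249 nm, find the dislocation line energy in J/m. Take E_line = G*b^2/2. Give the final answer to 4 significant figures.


Step 1: G = E / (2*(1+nu))
G = 343 / (2*(1+0.23)) = 139.431 GPa = 1.39431e+11 Pa
Step 2: E_line = G*b^2/2
b = 0.249 nm = 2.49e-10 m
E_line = 0.5 * 1.39431e+11 * (2.49e-10)^2 = 4.322e-09 J/m


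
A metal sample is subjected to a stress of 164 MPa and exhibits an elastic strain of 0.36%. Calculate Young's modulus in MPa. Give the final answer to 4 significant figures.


E = sigma / epsilon
epsilon = 0.36% = 3.6e-03
E = 164 / 3.6e-03
E = 45560 MPa


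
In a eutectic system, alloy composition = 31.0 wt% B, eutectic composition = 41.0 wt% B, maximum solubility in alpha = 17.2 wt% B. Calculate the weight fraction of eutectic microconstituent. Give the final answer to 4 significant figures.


f_primary = (C_e - C0) / (C_e - C_alpha_max)
f_primary = (41.0 - 31.0) / (41.0 - 17.2)
f_primary = 0.420168
f_eutectic = 1 - 0.420168 = 0.5798


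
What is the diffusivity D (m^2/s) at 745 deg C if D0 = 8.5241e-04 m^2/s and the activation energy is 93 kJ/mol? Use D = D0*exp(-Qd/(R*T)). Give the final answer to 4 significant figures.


D = D0 * exp(-Qd / (R*T))
T = 1018.15 K
D = 8.5241e-04 * exp(-93e3 / (8.314 * 1018.15))
D = 1.443e-08 m^2/s


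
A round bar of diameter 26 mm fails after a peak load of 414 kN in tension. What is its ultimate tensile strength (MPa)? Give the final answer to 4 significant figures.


A0 = pi*(d/2)^2 = pi*(26/2)^2 = 530.929 mm^2
UTS = F_max / A0 = 414*1000 / 530.929
UTS = 779.8 MPa


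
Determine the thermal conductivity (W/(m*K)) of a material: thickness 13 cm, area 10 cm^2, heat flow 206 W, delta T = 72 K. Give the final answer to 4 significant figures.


k = Q*L / (A*dT)
L = 0.13 m, A = 1e-03 m^2
k = 206 * 0.13 / (1e-03 * 72)
k = 371.9 W/(m*K)


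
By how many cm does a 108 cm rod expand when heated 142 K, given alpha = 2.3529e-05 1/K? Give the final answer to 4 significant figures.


dL = L0 * alpha * dT
dL = 108 * 2.3529e-05 * 142
dL = 0.3608 cm


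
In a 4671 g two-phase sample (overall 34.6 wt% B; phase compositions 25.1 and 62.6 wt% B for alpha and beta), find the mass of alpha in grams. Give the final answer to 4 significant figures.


f_alpha = (C_beta - C0) / (C_beta - C_alpha)
f_alpha = (62.6 - 34.6) / (62.6 - 25.1) = 0.746667
m_alpha = f_alpha * m_total = 0.746667 * 4671 = 3488 g


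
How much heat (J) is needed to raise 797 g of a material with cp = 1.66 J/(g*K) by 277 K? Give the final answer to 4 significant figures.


Q = m * cp * dT
Q = 797 * 1.66 * 277
Q = 366500 J


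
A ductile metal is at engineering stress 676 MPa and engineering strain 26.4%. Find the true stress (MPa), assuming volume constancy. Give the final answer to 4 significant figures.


sigma_true = sigma_eng * (1 + epsilon_eng)
sigma_true = 676 * (1 + 0.264)
sigma_true = 854.5 MPa


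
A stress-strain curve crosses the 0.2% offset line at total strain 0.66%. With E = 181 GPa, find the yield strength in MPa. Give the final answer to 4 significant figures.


Offset strain = 0.002
Elastic strain at yield = total_strain - offset = 6.6e-03 - 0.002 = 4.6e-03
sigma_y = E * elastic_strain = 181000 * 4.6e-03
sigma_y = 832.6 MPa


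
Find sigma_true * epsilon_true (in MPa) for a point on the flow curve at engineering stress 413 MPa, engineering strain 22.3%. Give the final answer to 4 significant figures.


sigma_true = sigma_eng * (1 + epsilon_eng)
sigma_true = 413 * (1 + 0.223) = 505.099 MPa
epsilon_true = ln(1 + epsilon_eng)
epsilon_true = ln(1 + 0.223) = 0.201307
sigma_true * epsilon_true = 505.099 * 0.201307 = 101.7 MPa


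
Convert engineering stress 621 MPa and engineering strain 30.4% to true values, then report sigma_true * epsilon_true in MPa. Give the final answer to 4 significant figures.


sigma_true = sigma_eng * (1 + epsilon_eng)
sigma_true = 621 * (1 + 0.304) = 809.784 MPa
epsilon_true = ln(1 + epsilon_eng)
epsilon_true = ln(1 + 0.304) = 0.265436
sigma_true * epsilon_true = 809.784 * 0.265436 = 214.9 MPa


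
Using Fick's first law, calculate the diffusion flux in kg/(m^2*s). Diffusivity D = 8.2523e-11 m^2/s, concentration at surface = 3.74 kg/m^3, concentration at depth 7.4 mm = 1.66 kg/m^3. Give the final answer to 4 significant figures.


J = -D * (dC/dx) = D * (C1 - C2) / dx
J = 8.2523e-11 * (3.74 - 1.66) / 7.4e-03
J = 2.32e-08 kg/(m^2*s)


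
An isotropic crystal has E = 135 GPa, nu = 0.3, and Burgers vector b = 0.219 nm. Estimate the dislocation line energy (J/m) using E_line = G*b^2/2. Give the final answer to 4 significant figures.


Step 1: G = E / (2*(1+nu))
G = 135 / (2*(1+0.3)) = 51.9231 GPa = 5.19231e+10 Pa
Step 2: E_line = G*b^2/2
b = 0.219 nm = 2.19e-10 m
E_line = 0.5 * 5.19231e+10 * (2.19e-10)^2 = 1.245e-09 J/m


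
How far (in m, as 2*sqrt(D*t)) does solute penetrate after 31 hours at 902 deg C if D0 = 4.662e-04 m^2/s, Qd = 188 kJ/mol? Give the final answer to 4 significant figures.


Step 1: D = D0 * exp(-Qd/(R*T))
T = 1175.15 K
D = 4.662e-04 * exp(-188e3 / (8.314 * 1175.15)) = 2.05019e-12 m^2/s
Step 2: L = 2*sqrt(D*t)
t = 31 h = 111600 s
L = 2*sqrt(2.05019e-12 * 111600) = 9.567e-04 m


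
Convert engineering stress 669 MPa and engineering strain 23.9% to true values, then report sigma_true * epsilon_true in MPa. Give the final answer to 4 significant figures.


sigma_true = sigma_eng * (1 + epsilon_eng)
sigma_true = 669 * (1 + 0.239) = 828.891 MPa
epsilon_true = ln(1 + epsilon_eng)
epsilon_true = ln(1 + 0.239) = 0.214305
sigma_true * epsilon_true = 828.891 * 0.214305 = 177.6 MPa


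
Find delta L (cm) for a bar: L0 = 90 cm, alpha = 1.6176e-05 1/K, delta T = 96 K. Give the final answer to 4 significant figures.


dL = L0 * alpha * dT
dL = 90 * 1.6176e-05 * 96
dL = 0.1398 cm


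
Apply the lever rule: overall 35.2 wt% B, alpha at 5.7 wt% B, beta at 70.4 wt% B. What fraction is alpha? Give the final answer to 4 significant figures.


f_alpha = (C_beta - C0) / (C_beta - C_alpha)
f_alpha = (70.4 - 35.2) / (70.4 - 5.7)
f_alpha = 0.544


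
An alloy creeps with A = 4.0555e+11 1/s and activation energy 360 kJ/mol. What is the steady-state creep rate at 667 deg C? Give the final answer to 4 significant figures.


rate = A * exp(-Q / (R*T))
T = 667 + 273.15 = 940.15 K
rate = 4.0555e+11 * exp(-360e3 / (8.314 * 940.15))
rate = 4.034e-09 1/s


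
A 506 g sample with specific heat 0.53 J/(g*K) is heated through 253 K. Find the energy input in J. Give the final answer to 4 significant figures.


Q = m * cp * dT
Q = 506 * 0.53 * 253
Q = 67850 J


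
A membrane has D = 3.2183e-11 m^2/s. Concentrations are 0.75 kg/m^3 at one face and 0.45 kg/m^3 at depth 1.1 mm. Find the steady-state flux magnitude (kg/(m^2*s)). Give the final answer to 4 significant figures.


J = -D * (dC/dx) = D * (C1 - C2) / dx
J = 3.2183e-11 * (0.75 - 0.45) / 1.1e-03
J = 8.777e-09 kg/(m^2*s)


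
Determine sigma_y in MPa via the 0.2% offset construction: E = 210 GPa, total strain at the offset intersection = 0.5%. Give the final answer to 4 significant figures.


Offset strain = 0.002
Elastic strain at yield = total_strain - offset = 5e-03 - 0.002 = 3e-03
sigma_y = E * elastic_strain = 210000 * 3e-03
sigma_y = 630 MPa


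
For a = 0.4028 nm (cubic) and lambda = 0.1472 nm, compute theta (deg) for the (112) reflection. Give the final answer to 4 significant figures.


d = a / sqrt(h^2+k^2+l^2)
d = 0.4028 / sqrt(6) = 0.164442 nm
lambda = 2*d*sin(theta)  =>  sin(theta) = lambda / (2*d)
sin(theta) = 0.1472 / (2 * 0.164442) = 0.447573
theta = 26.59 deg


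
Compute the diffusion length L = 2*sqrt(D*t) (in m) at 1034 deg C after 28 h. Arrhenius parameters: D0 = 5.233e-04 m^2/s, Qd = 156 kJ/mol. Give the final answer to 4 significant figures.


Step 1: D = D0 * exp(-Qd/(R*T))
T = 1307.15 K
D = 5.233e-04 * exp(-156e3 / (8.314 * 1307.15)) = 3.0525e-10 m^2/s
Step 2: L = 2*sqrt(D*t)
t = 28 h = 100800 s
L = 2*sqrt(3.0525e-10 * 100800) = 0.01109 m


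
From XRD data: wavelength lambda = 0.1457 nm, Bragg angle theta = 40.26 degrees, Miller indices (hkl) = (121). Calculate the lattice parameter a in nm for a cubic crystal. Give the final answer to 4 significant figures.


d = lambda / (2*sin(theta))
d = 0.1457 / (2*sin(40.26 deg))
d = 0.112726 nm
a = d * sqrt(h^2+k^2+l^2) = 0.112726 * sqrt(6)
a = 0.2761 nm


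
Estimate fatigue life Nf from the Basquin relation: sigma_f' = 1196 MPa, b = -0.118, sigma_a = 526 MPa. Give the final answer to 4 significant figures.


sigma_a = sigma_f' * (2*Nf)^b
2*Nf = (sigma_a / sigma_f')^(1/b)
2*Nf = (526 / 1196)^(1/-0.118)
2*Nf = 1055.03
Nf = 527.5 cycles


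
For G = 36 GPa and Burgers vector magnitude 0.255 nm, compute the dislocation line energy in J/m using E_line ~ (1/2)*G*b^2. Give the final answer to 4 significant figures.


E = G*b^2/2
b = 0.255 nm = 2.55e-10 m
G = 36 GPa = 3.6e+10 Pa
E = 0.5 * 3.6e+10 * (2.55e-10)^2
E = 1.17e-09 J/m


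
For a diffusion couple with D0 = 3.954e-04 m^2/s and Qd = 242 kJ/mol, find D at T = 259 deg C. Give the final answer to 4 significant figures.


D = D0 * exp(-Qd / (R*T))
T = 532.15 K
D = 3.954e-04 * exp(-242e3 / (8.314 * 532.15))
D = 6.95e-28 m^2/s


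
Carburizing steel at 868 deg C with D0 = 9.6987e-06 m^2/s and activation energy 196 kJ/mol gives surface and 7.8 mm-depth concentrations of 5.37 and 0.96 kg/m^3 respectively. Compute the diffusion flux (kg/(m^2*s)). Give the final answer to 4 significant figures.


Step 1: D = D0 * exp(-Qd/(R*T))
T = 868 + 273.15 = 1141.15 K
D = 9.6987e-06 * exp(-196e3 / (8.314 * 1141.15)) = 1.03454e-14 m^2/s
Step 2: J = D * (C1 - C2) / dx
J = 1.03454e-14 * (5.37 - 0.96) / 7.8e-03
J = 5.849e-12 kg/(m^2*s)


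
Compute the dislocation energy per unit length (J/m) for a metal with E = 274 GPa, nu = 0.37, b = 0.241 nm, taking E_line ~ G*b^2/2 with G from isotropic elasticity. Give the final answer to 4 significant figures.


Step 1: G = E / (2*(1+nu))
G = 274 / (2*(1+0.37)) = 100 GPa = 1e+11 Pa
Step 2: E_line = G*b^2/2
b = 0.241 nm = 2.41e-10 m
E_line = 0.5 * 1e+11 * (2.41e-10)^2 = 2.904e-09 J/m


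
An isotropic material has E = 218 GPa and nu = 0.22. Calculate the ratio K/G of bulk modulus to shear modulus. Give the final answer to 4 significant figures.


G = E / (2*(1+nu))
G = 218 / (2*(1+0.22)) = 89.3443 GPa
K = E / (3*(1-2*nu))
K = 218 / (3*(1-2*0.22)) = 129.762 GPa
K/G = 129.762 / 89.3443 = 1.452


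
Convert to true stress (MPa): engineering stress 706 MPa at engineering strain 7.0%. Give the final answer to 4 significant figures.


sigma_true = sigma_eng * (1 + epsilon_eng)
sigma_true = 706 * (1 + 0.07)
sigma_true = 755.4 MPa


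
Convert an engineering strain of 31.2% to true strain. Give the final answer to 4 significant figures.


epsilon_true = ln(1 + epsilon_eng)
epsilon_true = ln(1 + 0.312)
epsilon_true = 0.2716


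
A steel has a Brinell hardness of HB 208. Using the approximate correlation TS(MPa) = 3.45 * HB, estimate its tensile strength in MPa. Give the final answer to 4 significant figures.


TS (MPa) = 3.45 * HB
TS = 3.45 * 208
TS = 717.6 MPa


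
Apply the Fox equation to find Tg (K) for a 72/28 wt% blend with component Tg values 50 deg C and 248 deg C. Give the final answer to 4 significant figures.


1/Tg = w1/Tg1 + w2/Tg2 (in Kelvin)
Tg1 = 323.15 K, Tg2 = 521.15 K
1/Tg = 0.72/323.15 + 0.28/521.15
Tg = 361.6 K


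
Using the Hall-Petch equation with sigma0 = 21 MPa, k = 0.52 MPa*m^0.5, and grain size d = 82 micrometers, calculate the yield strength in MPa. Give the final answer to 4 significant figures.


sigma_y = sigma0 + k / sqrt(d)
d = 82 um = 8.2e-05 m
sigma_y = 21 + 0.52 / sqrt(8.2e-05)
sigma_y = 78.42 MPa


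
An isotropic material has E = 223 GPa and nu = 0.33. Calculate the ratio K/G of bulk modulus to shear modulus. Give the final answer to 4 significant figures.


G = E / (2*(1+nu))
G = 223 / (2*(1+0.33)) = 83.8346 GPa
K = E / (3*(1-2*nu))
K = 223 / (3*(1-2*0.33)) = 218.627 GPa
K/G = 218.627 / 83.8346 = 2.608


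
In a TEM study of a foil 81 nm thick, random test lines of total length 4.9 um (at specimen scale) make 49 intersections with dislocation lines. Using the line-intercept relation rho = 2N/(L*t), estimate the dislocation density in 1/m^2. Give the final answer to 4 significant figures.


rho = 2N / (L * t)
L = 4.9 um = 4.9e-06 m, t = 81 nm = 8.1e-08 m
rho = 2 * 49 / (4.9e-06 * 8.1e-08)
rho = 2.469e+14 1/m^2


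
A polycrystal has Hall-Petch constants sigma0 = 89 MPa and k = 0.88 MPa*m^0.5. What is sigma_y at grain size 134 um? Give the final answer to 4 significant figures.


sigma_y = sigma0 + k / sqrt(d)
d = 134 um = 1.34e-04 m
sigma_y = 89 + 0.88 / sqrt(1.34e-04)
sigma_y = 165 MPa


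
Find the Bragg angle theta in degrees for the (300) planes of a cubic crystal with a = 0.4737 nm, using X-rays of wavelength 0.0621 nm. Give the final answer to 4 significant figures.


d = a / sqrt(h^2+k^2+l^2)
d = 0.4737 / sqrt(9) = 0.1579 nm
lambda = 2*d*sin(theta)  =>  sin(theta) = lambda / (2*d)
sin(theta) = 0.0621 / (2 * 0.1579) = 0.196643
theta = 11.34 deg


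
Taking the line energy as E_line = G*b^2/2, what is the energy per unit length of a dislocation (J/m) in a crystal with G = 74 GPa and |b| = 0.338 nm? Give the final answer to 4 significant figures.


E = G*b^2/2
b = 0.338 nm = 3.38e-10 m
G = 74 GPa = 7.4e+10 Pa
E = 0.5 * 7.4e+10 * (3.38e-10)^2
E = 4.227e-09 J/m


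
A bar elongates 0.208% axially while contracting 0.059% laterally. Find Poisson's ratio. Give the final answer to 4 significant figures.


nu = -epsilon_lat / epsilon_axial
Lateral strain is contraction (negative), so using magnitudes:
nu = 0.059 / 0.208
nu = 0.2837


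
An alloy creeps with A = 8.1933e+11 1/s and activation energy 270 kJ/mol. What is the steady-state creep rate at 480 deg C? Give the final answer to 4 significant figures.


rate = A * exp(-Q / (R*T))
T = 480 + 273.15 = 753.15 K
rate = 8.1933e+11 * exp(-270e3 / (8.314 * 753.15))
rate = 1.538e-07 1/s


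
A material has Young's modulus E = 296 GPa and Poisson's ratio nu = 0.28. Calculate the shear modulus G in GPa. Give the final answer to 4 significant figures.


G = E / (2*(1+nu))
G = 296 / (2*(1+0.28))
G = 115.6 GPa


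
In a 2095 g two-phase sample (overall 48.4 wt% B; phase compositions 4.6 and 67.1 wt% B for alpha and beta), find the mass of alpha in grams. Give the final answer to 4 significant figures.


f_alpha = (C_beta - C0) / (C_beta - C_alpha)
f_alpha = (67.1 - 48.4) / (67.1 - 4.6) = 0.2992
m_alpha = f_alpha * m_total = 0.2992 * 2095 = 626.8 g


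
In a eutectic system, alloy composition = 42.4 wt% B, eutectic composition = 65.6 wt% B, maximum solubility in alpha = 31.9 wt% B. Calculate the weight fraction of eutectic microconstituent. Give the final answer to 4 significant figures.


f_primary = (C_e - C0) / (C_e - C_alpha_max)
f_primary = (65.6 - 42.4) / (65.6 - 31.9)
f_primary = 0.688427
f_eutectic = 1 - 0.688427 = 0.3116


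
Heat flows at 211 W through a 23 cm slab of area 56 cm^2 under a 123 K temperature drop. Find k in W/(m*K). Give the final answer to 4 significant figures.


k = Q*L / (A*dT)
L = 0.23 m, A = 5.6e-03 m^2
k = 211 * 0.23 / (5.6e-03 * 123)
k = 70.46 W/(m*K)


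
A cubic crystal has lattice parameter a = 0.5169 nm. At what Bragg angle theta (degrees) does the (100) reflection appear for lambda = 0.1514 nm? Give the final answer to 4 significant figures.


d = a / sqrt(h^2+k^2+l^2)
d = 0.5169 / sqrt(1) = 0.5169 nm
lambda = 2*d*sin(theta)  =>  sin(theta) = lambda / (2*d)
sin(theta) = 0.1514 / (2 * 0.5169) = 0.14645
theta = 8.421 deg


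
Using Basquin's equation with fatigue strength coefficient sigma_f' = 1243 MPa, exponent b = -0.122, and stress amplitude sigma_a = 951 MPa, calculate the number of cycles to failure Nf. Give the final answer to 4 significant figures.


sigma_a = sigma_f' * (2*Nf)^b
2*Nf = (sigma_a / sigma_f')^(1/b)
2*Nf = (951 / 1243)^(1/-0.122)
2*Nf = 8.97846
Nf = 4.489 cycles


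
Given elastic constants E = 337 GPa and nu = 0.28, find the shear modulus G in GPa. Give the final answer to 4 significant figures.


G = E / (2*(1+nu))
G = 337 / (2*(1+0.28))
G = 131.6 GPa


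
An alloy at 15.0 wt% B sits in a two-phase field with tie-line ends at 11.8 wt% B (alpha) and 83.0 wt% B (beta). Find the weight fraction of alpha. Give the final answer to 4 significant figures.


f_alpha = (C_beta - C0) / (C_beta - C_alpha)
f_alpha = (83.0 - 15.0) / (83.0 - 11.8)
f_alpha = 0.9551


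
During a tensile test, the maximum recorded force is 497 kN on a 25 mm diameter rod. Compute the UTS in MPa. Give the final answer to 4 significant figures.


A0 = pi*(d/2)^2 = pi*(25/2)^2 = 490.874 mm^2
UTS = F_max / A0 = 497*1000 / 490.874
UTS = 1012 MPa


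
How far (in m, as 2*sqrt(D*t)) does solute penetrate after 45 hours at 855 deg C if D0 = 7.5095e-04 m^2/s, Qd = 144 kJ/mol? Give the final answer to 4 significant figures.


Step 1: D = D0 * exp(-Qd/(R*T))
T = 1128.15 K
D = 7.5095e-04 * exp(-144e3 / (8.314 * 1128.15)) = 1.61438e-10 m^2/s
Step 2: L = 2*sqrt(D*t)
t = 45 h = 162000 s
L = 2*sqrt(1.61438e-10 * 162000) = 0.01023 m


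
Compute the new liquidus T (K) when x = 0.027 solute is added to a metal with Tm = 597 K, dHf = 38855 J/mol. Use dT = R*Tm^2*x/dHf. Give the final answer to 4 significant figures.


dT = R*Tm^2*x / dHf
dT = 8.314 * 597^2 * 0.027 / 38855
dT = 2.05909 K
T_new = 597 - 2.05909 = 594.9 K


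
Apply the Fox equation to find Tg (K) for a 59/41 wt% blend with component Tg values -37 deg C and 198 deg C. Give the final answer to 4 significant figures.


1/Tg = w1/Tg1 + w2/Tg2 (in Kelvin)
Tg1 = 236.15 K, Tg2 = 471.15 K
1/Tg = 0.59/236.15 + 0.41/471.15
Tg = 296.9 K


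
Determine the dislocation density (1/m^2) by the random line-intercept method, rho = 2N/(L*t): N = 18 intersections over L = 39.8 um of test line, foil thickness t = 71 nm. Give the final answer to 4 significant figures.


rho = 2N / (L * t)
L = 39.8 um = 3.98e-05 m, t = 71 nm = 7.1e-08 m
rho = 2 * 18 / (3.98e-05 * 7.1e-08)
rho = 1.274e+13 1/m^2


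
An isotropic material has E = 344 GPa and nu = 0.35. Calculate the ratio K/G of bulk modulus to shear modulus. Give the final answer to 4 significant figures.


G = E / (2*(1+nu))
G = 344 / (2*(1+0.35)) = 127.407 GPa
K = E / (3*(1-2*nu))
K = 344 / (3*(1-2*0.35)) = 382.222 GPa
K/G = 382.222 / 127.407 = 3


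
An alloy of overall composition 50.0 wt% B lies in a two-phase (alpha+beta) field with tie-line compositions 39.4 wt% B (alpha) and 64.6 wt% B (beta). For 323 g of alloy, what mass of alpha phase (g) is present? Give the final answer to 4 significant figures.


f_alpha = (C_beta - C0) / (C_beta - C_alpha)
f_alpha = (64.6 - 50.0) / (64.6 - 39.4) = 0.579365
m_alpha = f_alpha * m_total = 0.579365 * 323 = 187.1 g


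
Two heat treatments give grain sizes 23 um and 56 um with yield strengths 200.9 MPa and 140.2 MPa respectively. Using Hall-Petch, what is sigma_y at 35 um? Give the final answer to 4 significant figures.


sigma_y = sigma0 + k / sqrt(d)
1/sqrt(d1) = 1/sqrt(2.3e-05) = 208.514;  1/sqrt(d2) = 133.631
k = (sigma1 - sigma2) / (1/sqrt(d1) - 1/sqrt(d2)) = (200.9 - 140.2) / (208.514 - 133.631) = 0.810589 MPa*m^0.5
sigma0 = sigma1 - k/sqrt(d1) = 200.9 - 0.810589*208.514 = 31.8805 MPa
sigma_y(d3) = 31.8805 + 0.810589 / sqrt(3.5e-05) = 168.9 MPa


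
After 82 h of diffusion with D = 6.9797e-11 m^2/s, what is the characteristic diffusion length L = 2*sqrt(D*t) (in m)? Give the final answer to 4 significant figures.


t = 82 hr = 295200 s
Diffusion length = 2*sqrt(D*t)
= 2*sqrt(6.9797e-11 * 295200)
= 9.078e-03 m


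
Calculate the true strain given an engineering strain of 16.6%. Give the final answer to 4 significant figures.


epsilon_true = ln(1 + epsilon_eng)
epsilon_true = ln(1 + 0.166)
epsilon_true = 0.1536


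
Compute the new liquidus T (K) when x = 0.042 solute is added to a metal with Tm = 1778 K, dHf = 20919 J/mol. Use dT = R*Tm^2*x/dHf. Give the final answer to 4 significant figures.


dT = R*Tm^2*x / dHf
dT = 8.314 * 1778^2 * 0.042 / 20919
dT = 52.7694 K
T_new = 1778 - 52.7694 = 1725 K


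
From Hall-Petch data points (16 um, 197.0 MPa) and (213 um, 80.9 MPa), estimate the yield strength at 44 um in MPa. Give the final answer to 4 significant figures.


sigma_y = sigma0 + k / sqrt(d)
1/sqrt(d1) = 1/sqrt(1.6e-05) = 250;  1/sqrt(d2) = 68.5189
k = (sigma1 - sigma2) / (1/sqrt(d1) - 1/sqrt(d2)) = (197.0 - 80.9) / (250 - 68.5189) = 0.639736 MPa*m^0.5
sigma0 = sigma1 - k/sqrt(d1) = 197.0 - 0.639736*250 = 37.066 MPa
sigma_y(d3) = 37.066 + 0.639736 / sqrt(4.4e-05) = 133.5 MPa


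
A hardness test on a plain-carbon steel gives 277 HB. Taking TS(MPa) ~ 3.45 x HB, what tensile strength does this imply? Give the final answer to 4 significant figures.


TS (MPa) = 3.45 * HB
TS = 3.45 * 277
TS = 955.7 MPa


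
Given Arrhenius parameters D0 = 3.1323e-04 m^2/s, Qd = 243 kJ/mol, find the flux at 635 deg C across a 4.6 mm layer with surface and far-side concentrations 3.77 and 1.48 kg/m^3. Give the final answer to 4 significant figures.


Step 1: D = D0 * exp(-Qd/(R*T))
T = 635 + 273.15 = 908.15 K
D = 3.1323e-04 * exp(-243e3 / (8.314 * 908.15)) = 3.30045e-18 m^2/s
Step 2: J = D * (C1 - C2) / dx
J = 3.30045e-18 * (3.77 - 1.48) / 4.6e-03
J = 1.643e-15 kg/(m^2*s)


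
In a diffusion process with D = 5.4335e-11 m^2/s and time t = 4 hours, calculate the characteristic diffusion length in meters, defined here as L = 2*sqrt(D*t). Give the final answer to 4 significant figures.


t = 4 hr = 14400 s
Diffusion length = 2*sqrt(D*t)
= 2*sqrt(5.4335e-11 * 14400)
= 1.769e-03 m


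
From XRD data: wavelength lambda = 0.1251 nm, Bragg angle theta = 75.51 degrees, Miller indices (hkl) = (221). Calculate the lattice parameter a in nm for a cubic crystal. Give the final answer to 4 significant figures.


d = lambda / (2*sin(theta))
d = 0.1251 / (2*sin(75.51 deg))
d = 0.064605 nm
a = d * sqrt(h^2+k^2+l^2) = 0.064605 * sqrt(9)
a = 0.1938 nm


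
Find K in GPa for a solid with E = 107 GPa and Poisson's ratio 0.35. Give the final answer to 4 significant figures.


K = E / (3*(1-2*nu))
K = 107 / (3*(1-2*0.35))
K = 118.9 GPa


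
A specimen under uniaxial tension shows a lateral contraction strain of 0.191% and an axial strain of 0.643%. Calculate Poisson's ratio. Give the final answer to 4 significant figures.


nu = -epsilon_lat / epsilon_axial
Lateral strain is contraction (negative), so using magnitudes:
nu = 0.191 / 0.643
nu = 0.297


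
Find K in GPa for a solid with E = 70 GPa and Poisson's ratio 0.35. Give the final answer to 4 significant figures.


K = E / (3*(1-2*nu))
K = 70 / (3*(1-2*0.35))
K = 77.78 GPa


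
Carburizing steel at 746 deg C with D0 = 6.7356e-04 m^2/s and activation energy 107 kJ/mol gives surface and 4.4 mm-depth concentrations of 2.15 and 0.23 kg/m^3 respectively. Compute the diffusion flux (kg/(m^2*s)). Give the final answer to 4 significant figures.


Step 1: D = D0 * exp(-Qd/(R*T))
T = 746 + 273.15 = 1019.15 K
D = 6.7356e-04 * exp(-107e3 / (8.314 * 1019.15)) = 2.20847e-09 m^2/s
Step 2: J = D * (C1 - C2) / dx
J = 2.20847e-09 * (2.15 - 0.23) / 4.4e-03
J = 9.637e-07 kg/(m^2*s)
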